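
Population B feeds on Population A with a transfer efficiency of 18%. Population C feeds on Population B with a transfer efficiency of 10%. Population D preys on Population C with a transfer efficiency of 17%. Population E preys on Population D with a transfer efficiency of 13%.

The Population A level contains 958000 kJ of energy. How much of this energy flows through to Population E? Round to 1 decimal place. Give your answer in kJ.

Population B: 958000 × 0.18 = 172440 kJ
Population C: 172440 × 0.1 = 17244 kJ
Population D: 17244 × 0.17 = 2931.48 kJ
Population E: 2931.48 × 0.13 = 381.0924 kJ

381.1 kJ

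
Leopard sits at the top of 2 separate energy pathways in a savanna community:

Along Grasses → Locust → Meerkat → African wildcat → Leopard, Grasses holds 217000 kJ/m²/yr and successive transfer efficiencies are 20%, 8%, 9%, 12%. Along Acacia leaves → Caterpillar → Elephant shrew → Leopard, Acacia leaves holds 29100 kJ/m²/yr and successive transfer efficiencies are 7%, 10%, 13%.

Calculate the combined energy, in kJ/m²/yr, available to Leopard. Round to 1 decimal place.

Via Grasses: 217000 × 0.2 × 0.08 × 0.09 × 0.12 = 37.4976 kJ/m²/yr
Via Acacia leaves: 29100 × 0.07 × 0.1 × 0.13 = 26.481 kJ/m²/yr
Total at Leopard: 37.4976 + 26.481 = 63.9786 kJ/m²/yr

64.0 kJ/m²/yr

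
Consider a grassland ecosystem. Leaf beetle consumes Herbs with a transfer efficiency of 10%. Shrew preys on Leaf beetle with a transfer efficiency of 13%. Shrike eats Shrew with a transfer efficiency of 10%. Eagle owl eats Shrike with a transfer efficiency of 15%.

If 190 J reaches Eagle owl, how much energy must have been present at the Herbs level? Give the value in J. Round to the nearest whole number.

Cumulative transfer efficiency: 0.1 × 0.13 × 0.1 × 0.15 = 0.000195
Herbs energy = 190 / 0.000195 = 974359 J

974359 J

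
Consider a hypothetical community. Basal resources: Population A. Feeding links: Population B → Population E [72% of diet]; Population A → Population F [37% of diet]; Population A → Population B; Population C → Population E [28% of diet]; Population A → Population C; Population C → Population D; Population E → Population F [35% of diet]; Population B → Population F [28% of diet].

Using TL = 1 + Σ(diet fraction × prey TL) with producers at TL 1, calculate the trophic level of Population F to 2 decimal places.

2.98

Population B: 1 + 1 = 2
Population C: 1 + 1 = 2
Population D: 1 + 2 = 3
Population E: 1 + (0.28×2 + 0.72×2) = 3
Population F: 1 + (0.35×3 + 0.28×2 + 0.37×1) = 2.98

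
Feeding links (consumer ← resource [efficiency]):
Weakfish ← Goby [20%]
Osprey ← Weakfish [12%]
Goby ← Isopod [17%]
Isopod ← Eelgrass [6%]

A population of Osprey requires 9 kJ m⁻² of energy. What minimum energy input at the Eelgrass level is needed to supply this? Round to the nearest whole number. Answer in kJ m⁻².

36765 kJ m⁻²

Cumulative transfer efficiency: 0.06 × 0.17 × 0.2 × 0.12 = 0.0002448
Eelgrass energy = 9 / 0.0002448 = 36765 kJ m⁻²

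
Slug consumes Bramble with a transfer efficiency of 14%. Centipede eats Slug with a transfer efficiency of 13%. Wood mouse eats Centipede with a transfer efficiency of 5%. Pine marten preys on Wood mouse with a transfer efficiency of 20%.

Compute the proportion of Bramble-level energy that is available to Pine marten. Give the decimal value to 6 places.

Product of link efficiencies: 0.14 × 0.13 × 0.05 × 0.2 = 0.000182

0.000182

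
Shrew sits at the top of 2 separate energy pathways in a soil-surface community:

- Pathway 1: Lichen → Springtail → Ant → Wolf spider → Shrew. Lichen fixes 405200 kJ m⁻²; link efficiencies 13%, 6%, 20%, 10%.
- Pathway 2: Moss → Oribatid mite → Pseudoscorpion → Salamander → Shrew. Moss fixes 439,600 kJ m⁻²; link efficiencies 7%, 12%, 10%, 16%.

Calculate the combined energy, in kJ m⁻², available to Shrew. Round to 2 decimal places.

122.29 kJ m⁻²

Pathway 1: 405200 × 0.13 × 0.06 × 0.2 × 0.1 = 63.2112 kJ m⁻²
Pathway 2: 439600 × 0.07 × 0.12 × 0.1 × 0.16 = 59.08224 kJ m⁻²
Total at Shrew: 63.2112 + 59.08224 = 122.29344 kJ m⁻²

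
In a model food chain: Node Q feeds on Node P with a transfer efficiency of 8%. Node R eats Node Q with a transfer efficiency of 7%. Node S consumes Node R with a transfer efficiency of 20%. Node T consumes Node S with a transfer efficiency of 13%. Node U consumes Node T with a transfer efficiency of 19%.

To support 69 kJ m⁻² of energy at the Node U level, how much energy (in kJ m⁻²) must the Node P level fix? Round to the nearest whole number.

2494216 kJ m⁻²

Cumulative transfer efficiency: 0.08 × 0.07 × 0.2 × 0.13 × 0.19 = 0.000027664
Node P energy = 69 / 0.000027664 = 2494216 kJ m⁻²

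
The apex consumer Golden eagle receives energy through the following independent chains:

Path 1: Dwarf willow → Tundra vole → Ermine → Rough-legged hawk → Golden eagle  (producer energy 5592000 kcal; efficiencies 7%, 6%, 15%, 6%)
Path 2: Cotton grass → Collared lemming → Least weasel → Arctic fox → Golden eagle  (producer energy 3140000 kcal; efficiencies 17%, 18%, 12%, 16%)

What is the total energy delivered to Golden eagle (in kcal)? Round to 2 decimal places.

Path 1: 5592000 × 0.07 × 0.06 × 0.15 × 0.06 = 211.3776 kcal
Path 2: 3140000 × 0.17 × 0.18 × 0.12 × 0.16 = 1844.8128 kcal
Total at Golden eagle: 211.3776 + 1844.8128 = 2056.1904 kcal

2056.19 kcal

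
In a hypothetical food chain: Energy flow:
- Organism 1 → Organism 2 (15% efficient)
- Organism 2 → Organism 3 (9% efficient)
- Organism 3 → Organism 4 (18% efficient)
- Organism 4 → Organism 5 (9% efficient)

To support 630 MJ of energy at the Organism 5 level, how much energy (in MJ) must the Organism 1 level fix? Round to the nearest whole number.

2880658 MJ

Cumulative transfer efficiency: 0.15 × 0.09 × 0.18 × 0.09 = 0.0002187
Organism 1 energy = 630 / 0.0002187 = 2880658 MJ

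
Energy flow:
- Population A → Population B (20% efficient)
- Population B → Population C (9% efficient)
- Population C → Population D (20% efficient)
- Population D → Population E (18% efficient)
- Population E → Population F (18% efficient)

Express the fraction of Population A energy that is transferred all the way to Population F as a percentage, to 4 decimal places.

Product of link efficiencies: 0.2 × 0.09 × 0.2 × 0.18 × 0.18 = 0.00011664
As a percentage: 0.00011664 × 100 = 0.0117%

0.0117%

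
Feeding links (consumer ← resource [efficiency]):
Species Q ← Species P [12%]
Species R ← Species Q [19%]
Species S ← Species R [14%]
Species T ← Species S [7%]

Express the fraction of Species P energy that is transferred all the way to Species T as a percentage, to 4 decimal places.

Product of link efficiencies: 0.12 × 0.19 × 0.14 × 0.07 = 0.00022344
As a percentage: 0.00022344 × 100 = 0.0223%

0.0223%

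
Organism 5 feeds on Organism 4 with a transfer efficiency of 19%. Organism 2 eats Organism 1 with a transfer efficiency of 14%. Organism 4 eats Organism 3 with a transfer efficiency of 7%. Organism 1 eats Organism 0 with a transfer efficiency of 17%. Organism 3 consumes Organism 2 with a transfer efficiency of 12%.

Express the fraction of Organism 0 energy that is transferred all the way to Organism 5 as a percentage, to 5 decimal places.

Product of link efficiencies: 0.17 × 0.14 × 0.12 × 0.07 × 0.19 = 0.0000379848
As a percentage: 0.0000379848 × 100 = 0.00380%

0.00380%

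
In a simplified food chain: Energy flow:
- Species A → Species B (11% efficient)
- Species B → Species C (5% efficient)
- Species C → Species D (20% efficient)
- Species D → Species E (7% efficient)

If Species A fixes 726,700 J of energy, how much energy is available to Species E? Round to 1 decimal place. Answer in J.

Species B: 726700 × 0.11 = 79937 J
Species C: 79937 × 0.05 = 3996.85 J
Species D: 3996.85 × 0.2 = 799.37 J
Species E: 799.37 × 0.07 = 55.9559 J

56.0 J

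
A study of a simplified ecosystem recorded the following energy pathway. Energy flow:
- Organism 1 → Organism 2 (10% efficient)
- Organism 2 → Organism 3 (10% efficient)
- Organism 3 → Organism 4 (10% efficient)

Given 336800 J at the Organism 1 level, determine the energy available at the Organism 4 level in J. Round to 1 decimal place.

336.8 J

Organism 2: 336800 × 0.1 = 33680 J
Organism 3: 33680 × 0.1 = 3368 J
Organism 4: 3368 × 0.1 = 336.8 J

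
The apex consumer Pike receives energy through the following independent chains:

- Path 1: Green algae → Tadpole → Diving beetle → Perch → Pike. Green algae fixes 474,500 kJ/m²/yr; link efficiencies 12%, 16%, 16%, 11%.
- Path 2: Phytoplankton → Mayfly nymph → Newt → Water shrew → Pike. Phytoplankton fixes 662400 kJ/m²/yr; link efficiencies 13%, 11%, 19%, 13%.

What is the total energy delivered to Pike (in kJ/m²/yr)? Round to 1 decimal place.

394.3 kJ/m²/yr

Path 1: 474500 × 0.12 × 0.16 × 0.16 × 0.11 = 160.34304 kJ/m²/yr
Path 2: 662400 × 0.13 × 0.11 × 0.19 × 0.13 = 233.966304 kJ/m²/yr
Total at Pike: 160.34304 + 233.966304 = 394.309344 kJ/m²/yr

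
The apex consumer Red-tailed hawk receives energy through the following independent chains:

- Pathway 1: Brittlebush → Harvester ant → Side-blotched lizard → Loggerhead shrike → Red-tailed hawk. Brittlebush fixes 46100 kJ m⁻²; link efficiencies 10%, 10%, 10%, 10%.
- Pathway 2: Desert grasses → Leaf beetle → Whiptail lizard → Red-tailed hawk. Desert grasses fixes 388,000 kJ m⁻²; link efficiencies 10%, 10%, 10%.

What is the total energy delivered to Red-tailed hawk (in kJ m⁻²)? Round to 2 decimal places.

Pathway 1: 46100 × 0.1 × 0.1 × 0.1 × 0.1 = 4.61 kJ m⁻²
Pathway 2: 388000 × 0.1 × 0.1 × 0.1 = 388 kJ m⁻²
Total at Red-tailed hawk: 4.61 + 388 = 392.61 kJ m⁻²

392.61 kJ m⁻²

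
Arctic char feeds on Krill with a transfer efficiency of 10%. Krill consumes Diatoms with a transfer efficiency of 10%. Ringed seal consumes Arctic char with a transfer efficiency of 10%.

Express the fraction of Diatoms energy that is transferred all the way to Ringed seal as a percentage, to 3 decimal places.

Product of link efficiencies: 0.1 × 0.1 × 0.1 = 0.001
As a percentage: 0.001 × 100 = 0.100%

0.100%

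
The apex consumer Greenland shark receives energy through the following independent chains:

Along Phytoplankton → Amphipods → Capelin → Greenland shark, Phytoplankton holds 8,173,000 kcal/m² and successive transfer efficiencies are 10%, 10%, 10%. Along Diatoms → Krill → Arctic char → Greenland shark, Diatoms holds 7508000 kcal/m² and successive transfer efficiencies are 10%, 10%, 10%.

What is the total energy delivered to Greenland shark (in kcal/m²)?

Via Phytoplankton: 8173000 × 0.1 × 0.1 × 0.1 = 8173 kcal/m²
Via Diatoms: 7508000 × 0.1 × 0.1 × 0.1 = 7508 kcal/m²
Total at Greenland shark: 8173 + 7508 = 15681 kcal/m²

15681 kcal/m²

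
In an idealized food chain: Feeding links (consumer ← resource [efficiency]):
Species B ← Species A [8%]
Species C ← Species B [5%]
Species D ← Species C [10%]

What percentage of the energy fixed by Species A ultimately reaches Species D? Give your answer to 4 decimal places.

Product of link efficiencies: 0.08 × 0.05 × 0.1 = 0.0004
As a percentage: 0.0004 × 100 = 0.0400%

0.0400%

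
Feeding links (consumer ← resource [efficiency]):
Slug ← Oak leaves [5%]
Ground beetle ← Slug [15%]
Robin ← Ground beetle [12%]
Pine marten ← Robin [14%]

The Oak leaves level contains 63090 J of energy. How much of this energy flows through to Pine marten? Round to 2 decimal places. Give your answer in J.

Slug: 63090 × 0.05 = 3154.5 J
Ground beetle: 3154.5 × 0.15 = 473.175 J
Robin: 473.175 × 0.12 = 56.781 J
Pine marten: 56.781 × 0.14 = 7.94934 J

7.95 J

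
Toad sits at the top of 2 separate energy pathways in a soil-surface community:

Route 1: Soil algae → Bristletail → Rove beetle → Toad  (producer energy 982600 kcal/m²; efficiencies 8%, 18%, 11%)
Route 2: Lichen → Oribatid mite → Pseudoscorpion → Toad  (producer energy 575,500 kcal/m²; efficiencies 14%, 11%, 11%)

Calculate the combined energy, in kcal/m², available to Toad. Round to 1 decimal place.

2531.3 kcal/m²

Route 1: 982600 × 0.08 × 0.18 × 0.11 = 1556.4384 kcal/m²
Route 2: 575500 × 0.14 × 0.11 × 0.11 = 974.897 kcal/m²
Total at Toad: 1556.4384 + 974.897 = 2531.3354 kcal/m²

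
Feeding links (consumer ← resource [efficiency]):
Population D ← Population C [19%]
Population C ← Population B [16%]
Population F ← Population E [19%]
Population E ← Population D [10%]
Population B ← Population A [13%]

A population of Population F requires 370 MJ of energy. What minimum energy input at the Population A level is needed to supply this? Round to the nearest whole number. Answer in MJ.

4927552 MJ

Cumulative transfer efficiency: 0.13 × 0.16 × 0.19 × 0.1 × 0.19 = 0.000075088
Population A energy = 370 / 0.000075088 = 4927552 MJ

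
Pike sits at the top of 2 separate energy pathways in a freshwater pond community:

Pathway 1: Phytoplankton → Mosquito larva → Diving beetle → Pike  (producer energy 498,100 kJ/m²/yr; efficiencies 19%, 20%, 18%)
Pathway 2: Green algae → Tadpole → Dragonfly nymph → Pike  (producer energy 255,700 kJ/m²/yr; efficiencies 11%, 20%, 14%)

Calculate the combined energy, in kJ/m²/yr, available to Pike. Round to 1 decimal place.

4194.6 kJ/m²/yr

Pathway 1: 498100 × 0.19 × 0.2 × 0.18 = 3407.004 kJ/m²/yr
Pathway 2: 255700 × 0.11 × 0.2 × 0.14 = 787.556 kJ/m²/yr
Total at Pike: 3407.004 + 787.556 = 4194.56 kJ/m²/yr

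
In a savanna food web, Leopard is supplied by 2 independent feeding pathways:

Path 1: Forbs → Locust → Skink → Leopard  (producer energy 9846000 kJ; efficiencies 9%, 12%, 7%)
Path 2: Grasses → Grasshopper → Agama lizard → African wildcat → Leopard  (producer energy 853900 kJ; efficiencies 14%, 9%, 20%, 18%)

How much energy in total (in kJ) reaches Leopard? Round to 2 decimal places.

Path 1: 9846000 × 0.09 × 0.12 × 0.07 = 7443.576 kJ
Path 2: 853900 × 0.14 × 0.09 × 0.2 × 0.18 = 387.32904 kJ
Total at Leopard: 7443.576 + 387.32904 = 7830.90504 kJ

7830.91 kJ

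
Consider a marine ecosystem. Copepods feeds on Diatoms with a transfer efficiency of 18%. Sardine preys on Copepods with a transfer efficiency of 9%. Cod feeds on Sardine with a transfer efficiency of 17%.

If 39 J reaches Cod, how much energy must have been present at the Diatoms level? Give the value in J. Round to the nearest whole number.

Cumulative transfer efficiency: 0.18 × 0.09 × 0.17 = 0.002754
Diatoms energy = 39 / 0.002754 = 14161 J

14161 J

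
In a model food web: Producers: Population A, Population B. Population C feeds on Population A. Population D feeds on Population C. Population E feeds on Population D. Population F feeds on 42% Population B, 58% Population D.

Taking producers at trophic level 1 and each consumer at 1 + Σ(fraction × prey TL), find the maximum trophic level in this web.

Population C: 1 + 1 = 2
Population D: 1 + 2 = 3
Population E: 1 + 3 = 4
Population F: 1 + (0.42×1 + 0.58×3) = 3.16

4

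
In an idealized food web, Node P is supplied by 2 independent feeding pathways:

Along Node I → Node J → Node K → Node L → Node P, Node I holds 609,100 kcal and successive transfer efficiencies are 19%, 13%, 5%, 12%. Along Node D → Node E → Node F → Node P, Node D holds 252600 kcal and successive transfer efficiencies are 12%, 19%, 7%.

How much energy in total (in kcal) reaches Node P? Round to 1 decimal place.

Via Node I: 609100 × 0.19 × 0.13 × 0.05 × 0.12 = 90.26862 kcal
Via Node D: 252600 × 0.12 × 0.19 × 0.07 = 403.1496 kcal
Total at Node P: 90.26862 + 403.1496 = 493.41822 kcal

493.4 kcal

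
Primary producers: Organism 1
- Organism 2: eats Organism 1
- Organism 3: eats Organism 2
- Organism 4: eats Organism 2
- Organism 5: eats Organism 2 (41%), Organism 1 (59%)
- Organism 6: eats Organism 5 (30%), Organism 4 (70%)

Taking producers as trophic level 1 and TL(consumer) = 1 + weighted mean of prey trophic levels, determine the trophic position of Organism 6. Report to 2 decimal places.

3.82

Organism 2: 1 + 1 = 2
Organism 3: 1 + 2 = 3
Organism 4: 1 + 2 = 3
Organism 5: 1 + (0.41×2 + 0.59×1) = 2.41
Organism 6: 1 + (0.3×2.41 + 0.7×3) = 3.823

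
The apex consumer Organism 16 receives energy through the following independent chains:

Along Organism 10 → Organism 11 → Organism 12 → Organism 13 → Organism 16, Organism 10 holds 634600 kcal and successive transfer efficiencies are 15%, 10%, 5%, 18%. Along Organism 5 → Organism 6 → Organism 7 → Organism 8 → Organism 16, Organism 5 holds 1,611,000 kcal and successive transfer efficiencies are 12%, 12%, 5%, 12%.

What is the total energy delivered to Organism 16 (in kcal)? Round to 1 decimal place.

224.9 kcal

Via Organism 10: 634600 × 0.15 × 0.1 × 0.05 × 0.18 = 85.671 kcal
Via Organism 5: 1611000 × 0.12 × 0.12 × 0.05 × 0.12 = 139.1904 kcal
Total at Organism 16: 85.671 + 139.1904 = 224.8614 kcal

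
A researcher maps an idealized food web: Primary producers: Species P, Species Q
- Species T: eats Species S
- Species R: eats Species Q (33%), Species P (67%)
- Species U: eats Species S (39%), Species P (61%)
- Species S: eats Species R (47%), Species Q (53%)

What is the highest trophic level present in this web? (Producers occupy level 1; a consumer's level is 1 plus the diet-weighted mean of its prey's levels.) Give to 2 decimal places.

Species R: 1 + (0.33×1 + 0.67×1) = 2
Species S: 1 + (0.47×2 + 0.53×1) = 2.47
Species T: 1 + 2.47 = 3.47
Species U: 1 + (0.39×2.47 + 0.61×1) = 2.5733

3.47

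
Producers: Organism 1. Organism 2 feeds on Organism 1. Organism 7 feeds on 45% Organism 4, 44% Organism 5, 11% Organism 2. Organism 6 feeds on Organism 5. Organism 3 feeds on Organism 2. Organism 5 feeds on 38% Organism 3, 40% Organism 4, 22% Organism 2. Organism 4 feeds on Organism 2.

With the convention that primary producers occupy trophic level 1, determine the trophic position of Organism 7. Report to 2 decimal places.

4.23

Organism 2: 1 + 1 = 2
Organism 3: 1 + 2 = 3
Organism 4: 1 + 2 = 3
Organism 5: 1 + (0.38×3 + 0.4×3 + 0.22×2) = 3.78
Organism 6: 1 + 3.78 = 4.78
Organism 7: 1 + (0.45×3 + 0.44×3.78 + 0.11×2) = 4.2332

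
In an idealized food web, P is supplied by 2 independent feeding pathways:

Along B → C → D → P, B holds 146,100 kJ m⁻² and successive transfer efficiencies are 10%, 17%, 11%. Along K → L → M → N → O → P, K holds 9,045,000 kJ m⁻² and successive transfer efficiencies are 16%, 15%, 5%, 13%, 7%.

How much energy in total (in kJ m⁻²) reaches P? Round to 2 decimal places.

Via B: 146100 × 0.1 × 0.17 × 0.11 = 273.207 kJ m⁻²
Via K: 9045000 × 0.16 × 0.15 × 0.05 × 0.13 × 0.07 = 98.7714 kJ m⁻²
Total at P: 273.207 + 98.7714 = 371.9784 kJ m⁻²

371.98 kJ m⁻²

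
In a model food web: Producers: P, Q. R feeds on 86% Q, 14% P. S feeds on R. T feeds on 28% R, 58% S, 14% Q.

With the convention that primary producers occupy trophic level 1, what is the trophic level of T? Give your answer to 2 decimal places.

3.44

R: 1 + (0.86×1 + 0.14×1) = 2
S: 1 + 2 = 3
T: 1 + (0.28×2 + 0.58×3 + 0.14×1) = 3.44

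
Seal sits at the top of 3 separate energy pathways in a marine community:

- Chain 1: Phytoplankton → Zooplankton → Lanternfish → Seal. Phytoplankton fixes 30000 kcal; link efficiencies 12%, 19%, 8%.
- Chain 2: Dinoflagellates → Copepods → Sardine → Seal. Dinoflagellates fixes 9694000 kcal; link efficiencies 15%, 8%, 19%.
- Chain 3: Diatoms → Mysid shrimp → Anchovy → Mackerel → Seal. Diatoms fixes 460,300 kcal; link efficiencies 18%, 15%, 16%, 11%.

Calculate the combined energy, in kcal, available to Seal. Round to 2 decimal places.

22375.77 kcal

Chain 1: 30000 × 0.12 × 0.19 × 0.08 = 54.72 kcal
Chain 2: 9694000 × 0.15 × 0.08 × 0.19 = 22102.32 kcal
Chain 3: 460300 × 0.18 × 0.15 × 0.16 × 0.11 = 218.73456 kcal
Total at Seal: 54.72 + 22102.32 + 218.73456 = 22375.77456 kcal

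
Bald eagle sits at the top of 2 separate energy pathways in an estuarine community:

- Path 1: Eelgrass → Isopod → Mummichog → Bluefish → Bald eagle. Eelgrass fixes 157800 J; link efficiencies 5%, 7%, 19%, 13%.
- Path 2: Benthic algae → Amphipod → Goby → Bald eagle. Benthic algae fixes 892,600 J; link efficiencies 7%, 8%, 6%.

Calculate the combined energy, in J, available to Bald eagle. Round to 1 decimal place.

Path 1: 157800 × 0.05 × 0.07 × 0.19 × 0.13 = 13.64181 J
Path 2: 892600 × 0.07 × 0.08 × 0.06 = 299.9136 J
Total at Bald eagle: 13.64181 + 299.9136 = 313.55541 J

313.6 J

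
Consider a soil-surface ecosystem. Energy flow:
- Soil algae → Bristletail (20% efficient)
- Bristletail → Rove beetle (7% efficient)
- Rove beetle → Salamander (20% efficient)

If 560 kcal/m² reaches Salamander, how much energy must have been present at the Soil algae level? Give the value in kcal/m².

200000 kcal/m²

Cumulative transfer efficiency: 0.2 × 0.07 × 0.2 = 0.0028
Soil algae energy = 560 / 0.0028 = 200000 kcal/m²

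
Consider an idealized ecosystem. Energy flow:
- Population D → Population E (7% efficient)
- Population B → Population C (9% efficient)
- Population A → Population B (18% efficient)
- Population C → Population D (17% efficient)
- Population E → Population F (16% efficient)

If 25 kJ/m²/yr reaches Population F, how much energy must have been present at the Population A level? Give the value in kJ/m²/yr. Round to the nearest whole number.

810509 kJ/m²/yr

Cumulative transfer efficiency: 0.18 × 0.09 × 0.17 × 0.07 × 0.16 = 0.0000308448
Population A energy = 25 / 0.0000308448 = 810509 kJ/m²/yr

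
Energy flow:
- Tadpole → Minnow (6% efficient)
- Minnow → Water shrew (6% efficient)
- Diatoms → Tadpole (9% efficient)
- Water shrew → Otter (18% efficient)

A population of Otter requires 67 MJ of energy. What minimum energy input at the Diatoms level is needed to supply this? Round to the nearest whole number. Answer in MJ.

1148834 MJ

Cumulative transfer efficiency: 0.09 × 0.06 × 0.06 × 0.18 = 0.00005832
Diatoms energy = 67 / 0.00005832 = 1148834 MJ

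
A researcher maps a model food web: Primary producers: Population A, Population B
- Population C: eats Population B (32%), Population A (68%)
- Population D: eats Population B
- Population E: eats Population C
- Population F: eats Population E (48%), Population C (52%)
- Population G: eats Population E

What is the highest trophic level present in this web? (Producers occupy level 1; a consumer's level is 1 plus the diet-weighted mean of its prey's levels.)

4

Population C: 1 + (0.32×1 + 0.68×1) = 2
Population D: 1 + 1 = 2
Population E: 1 + 2 = 3
Population F: 1 + (0.48×3 + 0.52×2) = 3.48
Population G: 1 + 3 = 4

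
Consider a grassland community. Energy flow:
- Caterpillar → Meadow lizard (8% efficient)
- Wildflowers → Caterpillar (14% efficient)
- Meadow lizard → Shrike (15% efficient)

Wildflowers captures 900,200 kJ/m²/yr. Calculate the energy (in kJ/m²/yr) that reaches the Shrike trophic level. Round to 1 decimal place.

1512.3 kJ/m²/yr

Caterpillar: 900200 × 0.14 = 126028 kJ/m²/yr
Meadow lizard: 126028 × 0.08 = 10082.24 kJ/m²/yr
Shrike: 10082.24 × 0.15 = 1512.336 kJ/m²/yr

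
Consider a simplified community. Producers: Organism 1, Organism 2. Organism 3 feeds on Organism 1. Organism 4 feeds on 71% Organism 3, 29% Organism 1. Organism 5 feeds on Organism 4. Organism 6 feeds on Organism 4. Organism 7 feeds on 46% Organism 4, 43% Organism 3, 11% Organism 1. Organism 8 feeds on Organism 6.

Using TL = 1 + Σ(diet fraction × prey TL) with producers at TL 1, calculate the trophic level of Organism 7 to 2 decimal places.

Organism 3: 1 + 1 = 2
Organism 4: 1 + (0.71×2 + 0.29×1) = 2.71
Organism 5: 1 + 2.71 = 3.71
Organism 6: 1 + 2.71 = 3.71
Organism 7: 1 + (0.46×2.71 + 0.43×2 + 0.11×1) = 3.2166
Organism 8: 1 + 3.71 = 4.71

3.22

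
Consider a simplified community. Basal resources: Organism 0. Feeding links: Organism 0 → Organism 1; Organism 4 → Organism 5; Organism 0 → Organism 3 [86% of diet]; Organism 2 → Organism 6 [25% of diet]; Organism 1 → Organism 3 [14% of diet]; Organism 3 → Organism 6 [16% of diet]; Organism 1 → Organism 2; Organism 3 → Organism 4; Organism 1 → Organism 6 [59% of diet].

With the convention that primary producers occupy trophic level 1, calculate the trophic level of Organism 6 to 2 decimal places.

Organism 1: 1 + 1 = 2
Organism 2: 1 + 2 = 3
Organism 3: 1 + (0.86×1 + 0.14×2) = 2.14
Organism 4: 1 + 2.14 = 3.14
Organism 5: 1 + 3.14 = 4.14
Organism 6: 1 + (0.16×2.14 + 0.25×3 + 0.59×2) = 3.2724

3.27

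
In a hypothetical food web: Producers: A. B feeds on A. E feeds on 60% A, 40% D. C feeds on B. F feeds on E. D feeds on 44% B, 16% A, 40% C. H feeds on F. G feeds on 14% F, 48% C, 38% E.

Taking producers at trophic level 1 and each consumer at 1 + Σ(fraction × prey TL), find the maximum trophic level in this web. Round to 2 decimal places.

4.90

B: 1 + 1 = 2
C: 1 + 2 = 3
D: 1 + (0.44×2 + 0.16×1 + 0.4×3) = 3.24
E: 1 + (0.6×1 + 0.4×3.24) = 2.896
F: 1 + 2.896 = 3.896
G: 1 + (0.14×3.896 + 0.48×3 + 0.38×2.896) = 4.08592
H: 1 + 3.896 = 4.896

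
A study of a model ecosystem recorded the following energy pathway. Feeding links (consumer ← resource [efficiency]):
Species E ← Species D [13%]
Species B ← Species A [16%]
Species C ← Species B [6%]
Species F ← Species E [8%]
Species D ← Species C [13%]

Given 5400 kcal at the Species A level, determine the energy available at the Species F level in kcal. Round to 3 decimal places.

Species B: 5400 × 0.16 = 864 kcal
Species C: 864 × 0.06 = 51.84 kcal
Species D: 51.84 × 0.13 = 6.7392 kcal
Species E: 6.7392 × 0.13 = 0.876096 kcal
Species F: 0.876096 × 0.08 = 0.07008768 kcal

0.070 kcal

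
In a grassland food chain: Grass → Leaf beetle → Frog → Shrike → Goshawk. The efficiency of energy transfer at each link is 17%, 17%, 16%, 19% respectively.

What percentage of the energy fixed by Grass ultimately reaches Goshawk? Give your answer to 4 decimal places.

Product of link efficiencies: 0.17 × 0.17 × 0.16 × 0.19 = 0.00087856
As a percentage: 0.00087856 × 100 = 0.0879%

0.0879%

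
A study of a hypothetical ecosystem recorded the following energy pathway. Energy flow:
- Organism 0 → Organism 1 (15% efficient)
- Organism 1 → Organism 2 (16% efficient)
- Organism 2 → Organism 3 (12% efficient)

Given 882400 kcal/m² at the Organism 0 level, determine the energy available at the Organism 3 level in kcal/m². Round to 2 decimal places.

Organism 1: 882400 × 0.15 = 132360 kcal/m²
Organism 2: 132360 × 0.16 = 21177.6 kcal/m²
Organism 3: 21177.6 × 0.12 = 2541.312 kcal/m²

2541.31 kcal/m²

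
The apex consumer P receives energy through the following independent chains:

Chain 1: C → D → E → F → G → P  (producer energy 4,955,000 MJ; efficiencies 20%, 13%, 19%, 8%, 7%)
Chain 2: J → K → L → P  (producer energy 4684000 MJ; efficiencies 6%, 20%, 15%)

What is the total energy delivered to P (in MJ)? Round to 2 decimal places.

Chain 1: 4955000 × 0.2 × 0.13 × 0.19 × 0.08 × 0.07 = 137.07512 MJ
Chain 2: 4684000 × 0.06 × 0.2 × 0.15 = 8431.2 MJ
Total at P: 137.07512 + 8431.2 = 8568.27512 MJ

8568.28 MJ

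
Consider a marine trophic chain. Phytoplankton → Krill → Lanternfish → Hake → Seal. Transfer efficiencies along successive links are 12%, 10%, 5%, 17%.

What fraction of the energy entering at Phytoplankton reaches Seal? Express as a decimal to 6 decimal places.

0.000102

Product of link efficiencies: 0.12 × 0.1 × 0.05 × 0.17 = 0.000102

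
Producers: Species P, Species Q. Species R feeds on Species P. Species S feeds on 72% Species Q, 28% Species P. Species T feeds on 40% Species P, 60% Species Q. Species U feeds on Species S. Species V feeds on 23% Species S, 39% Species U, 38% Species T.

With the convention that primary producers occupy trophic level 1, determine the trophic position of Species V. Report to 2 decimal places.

3.39

Species R: 1 + 1 = 2
Species S: 1 + (0.72×1 + 0.28×1) = 2
Species T: 1 + (0.4×1 + 0.6×1) = 2
Species U: 1 + 2 = 3
Species V: 1 + (0.23×2 + 0.39×3 + 0.38×2) = 3.39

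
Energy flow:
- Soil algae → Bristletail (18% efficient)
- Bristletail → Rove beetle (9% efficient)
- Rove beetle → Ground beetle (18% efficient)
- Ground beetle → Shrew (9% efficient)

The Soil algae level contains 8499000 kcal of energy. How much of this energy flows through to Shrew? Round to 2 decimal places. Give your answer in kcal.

Bristletail: 8499000 × 0.18 = 1529820 kcal
Rove beetle: 1529820 × 0.09 = 137683.8 kcal
Ground beetle: 137683.8 × 0.18 = 24783.084 kcal
Shrew: 24783.084 × 0.09 = 2230.47756 kcal

2230.48 kcal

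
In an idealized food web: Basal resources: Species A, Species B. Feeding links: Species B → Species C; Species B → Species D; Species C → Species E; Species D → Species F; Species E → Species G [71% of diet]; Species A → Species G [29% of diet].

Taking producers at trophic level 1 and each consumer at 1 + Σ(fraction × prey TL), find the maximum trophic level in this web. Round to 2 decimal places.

Species C: 1 + 1 = 2
Species D: 1 + 1 = 2
Species E: 1 + 2 = 3
Species F: 1 + 2 = 3
Species G: 1 + (0.71×3 + 0.29×1) = 3.42

3.42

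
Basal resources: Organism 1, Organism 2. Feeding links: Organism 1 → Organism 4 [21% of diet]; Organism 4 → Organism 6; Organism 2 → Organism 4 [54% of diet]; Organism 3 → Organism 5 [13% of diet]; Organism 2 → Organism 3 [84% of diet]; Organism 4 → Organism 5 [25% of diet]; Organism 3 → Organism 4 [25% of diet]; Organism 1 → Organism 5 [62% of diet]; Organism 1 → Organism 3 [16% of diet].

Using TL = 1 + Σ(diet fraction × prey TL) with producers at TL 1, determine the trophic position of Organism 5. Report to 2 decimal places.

2.44

Organism 3: 1 + (0.84×1 + 0.16×1) = 2
Organism 4: 1 + (0.21×1 + 0.54×1 + 0.25×2) = 2.25
Organism 5: 1 + (0.13×2 + 0.62×1 + 0.25×2.25) = 2.4425
Organism 6: 1 + 2.25 = 3.25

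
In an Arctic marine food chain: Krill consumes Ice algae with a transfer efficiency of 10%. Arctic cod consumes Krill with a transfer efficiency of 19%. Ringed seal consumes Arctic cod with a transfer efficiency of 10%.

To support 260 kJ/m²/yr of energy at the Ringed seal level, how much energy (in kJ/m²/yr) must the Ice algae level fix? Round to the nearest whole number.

136842 kJ/m²/yr

Cumulative transfer efficiency: 0.1 × 0.19 × 0.1 = 0.0019
Ice algae energy = 260 / 0.0019 = 136842 kJ/m²/yr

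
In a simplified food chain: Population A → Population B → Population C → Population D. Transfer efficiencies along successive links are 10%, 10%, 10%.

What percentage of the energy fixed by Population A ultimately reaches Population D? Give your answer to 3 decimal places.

Product of link efficiencies: 0.1 × 0.1 × 0.1 = 0.001
As a percentage: 0.001 × 100 = 0.100%

0.100%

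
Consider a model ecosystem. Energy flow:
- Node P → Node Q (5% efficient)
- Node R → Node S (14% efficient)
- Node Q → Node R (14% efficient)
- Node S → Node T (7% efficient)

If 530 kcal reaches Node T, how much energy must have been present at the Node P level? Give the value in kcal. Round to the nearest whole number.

Cumulative transfer efficiency: 0.05 × 0.14 × 0.14 × 0.07 = 0.0000686
Node P energy = 530 / 0.0000686 = 7725948 kcal

7725948 kcal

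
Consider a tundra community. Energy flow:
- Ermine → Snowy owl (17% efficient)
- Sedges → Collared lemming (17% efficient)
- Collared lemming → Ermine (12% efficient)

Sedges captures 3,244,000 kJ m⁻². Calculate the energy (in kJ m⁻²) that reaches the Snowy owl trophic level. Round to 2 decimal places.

Collared lemming: 3244000 × 0.17 = 551480 kJ m⁻²
Ermine: 551480 × 0.12 = 66177.6 kJ m⁻²
Snowy owl: 66177.6 × 0.17 = 11250.192 kJ m⁻²

11250.19 kJ m⁻²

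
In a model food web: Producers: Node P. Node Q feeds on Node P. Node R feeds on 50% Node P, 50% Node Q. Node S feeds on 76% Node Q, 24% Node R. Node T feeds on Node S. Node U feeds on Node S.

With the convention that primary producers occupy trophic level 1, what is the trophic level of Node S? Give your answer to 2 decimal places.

Node Q: 1 + 1 = 2
Node R: 1 + (0.5×1 + 0.5×2) = 2.5
Node S: 1 + (0.76×2 + 0.24×2.5) = 3.12
Node T: 1 + 3.12 = 4.12
Node U: 1 + 3.12 = 4.12

3.12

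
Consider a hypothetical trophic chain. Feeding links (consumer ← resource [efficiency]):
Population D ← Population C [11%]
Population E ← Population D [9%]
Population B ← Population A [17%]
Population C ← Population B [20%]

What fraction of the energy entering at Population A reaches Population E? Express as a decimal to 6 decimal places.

Product of link efficiencies: 0.17 × 0.2 × 0.11 × 0.09 = 0.0003366

0.000337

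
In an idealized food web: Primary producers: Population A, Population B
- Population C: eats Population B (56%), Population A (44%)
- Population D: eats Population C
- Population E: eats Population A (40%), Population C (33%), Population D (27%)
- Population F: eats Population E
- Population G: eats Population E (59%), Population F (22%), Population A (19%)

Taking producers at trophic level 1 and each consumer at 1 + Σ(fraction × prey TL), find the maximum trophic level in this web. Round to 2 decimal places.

Population C: 1 + (0.56×1 + 0.44×1) = 2
Population D: 1 + 2 = 3
Population E: 1 + (0.4×1 + 0.33×2 + 0.27×3) = 2.87
Population F: 1 + 2.87 = 3.87
Population G: 1 + (0.59×2.87 + 0.22×3.87 + 0.19×1) = 3.7347

3.87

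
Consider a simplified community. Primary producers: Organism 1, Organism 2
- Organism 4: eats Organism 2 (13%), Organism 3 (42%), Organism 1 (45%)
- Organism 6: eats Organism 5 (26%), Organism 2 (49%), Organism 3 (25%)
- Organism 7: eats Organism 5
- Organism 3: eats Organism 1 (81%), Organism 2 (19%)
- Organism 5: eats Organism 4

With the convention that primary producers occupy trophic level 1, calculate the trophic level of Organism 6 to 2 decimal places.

Organism 3: 1 + (0.81×1 + 0.19×1) = 2
Organism 4: 1 + (0.13×1 + 0.42×2 + 0.45×1) = 2.42
Organism 5: 1 + 2.42 = 3.42
Organism 6: 1 + (0.26×3.42 + 0.49×1 + 0.25×2) = 2.8792
Organism 7: 1 + 3.42 = 4.42

2.88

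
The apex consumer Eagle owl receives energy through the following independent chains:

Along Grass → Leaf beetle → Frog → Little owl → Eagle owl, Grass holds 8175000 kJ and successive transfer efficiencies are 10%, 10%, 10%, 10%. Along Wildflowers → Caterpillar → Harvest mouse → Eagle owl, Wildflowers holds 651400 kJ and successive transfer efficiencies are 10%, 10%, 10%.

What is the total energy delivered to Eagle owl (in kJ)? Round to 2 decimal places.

1468.90 kJ

Via Grass: 8175000 × 0.1 × 0.1 × 0.1 × 0.1 = 817.5 kJ
Via Wildflowers: 651400 × 0.1 × 0.1 × 0.1 = 651.4 kJ
Total at Eagle owl: 817.5 + 651.4 = 1468.9 kJ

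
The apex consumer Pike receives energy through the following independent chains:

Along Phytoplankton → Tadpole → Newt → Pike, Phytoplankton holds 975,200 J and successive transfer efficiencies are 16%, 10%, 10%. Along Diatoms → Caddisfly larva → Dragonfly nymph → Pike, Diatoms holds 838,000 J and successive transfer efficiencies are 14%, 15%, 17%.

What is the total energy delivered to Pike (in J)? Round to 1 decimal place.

4552.0 J

Via Phytoplankton: 975200 × 0.16 × 0.1 × 0.1 = 1560.32 J
Via Diatoms: 838000 × 0.14 × 0.15 × 0.17 = 2991.66 J
Total at Pike: 1560.32 + 2991.66 = 4551.98 J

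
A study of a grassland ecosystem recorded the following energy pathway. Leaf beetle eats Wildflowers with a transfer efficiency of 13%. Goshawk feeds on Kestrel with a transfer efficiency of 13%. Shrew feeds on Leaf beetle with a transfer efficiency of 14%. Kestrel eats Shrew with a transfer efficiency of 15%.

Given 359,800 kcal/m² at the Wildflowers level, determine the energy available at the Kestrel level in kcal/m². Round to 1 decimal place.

Leaf beetle: 359800 × 0.13 = 46774 kcal/m²
Shrew: 46774 × 0.14 = 6548.36 kcal/m²
Kestrel: 6548.36 × 0.15 = 982.254 kcal/m²

982.3 kcal/m²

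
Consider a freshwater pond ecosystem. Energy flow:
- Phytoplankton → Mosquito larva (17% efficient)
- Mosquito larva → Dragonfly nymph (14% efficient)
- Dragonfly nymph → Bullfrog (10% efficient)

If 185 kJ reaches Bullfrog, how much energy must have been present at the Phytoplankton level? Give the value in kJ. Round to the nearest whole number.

Cumulative transfer efficiency: 0.17 × 0.14 × 0.1 = 0.00238
Phytoplankton energy = 185 / 0.00238 = 77731 kJ

77731 kJ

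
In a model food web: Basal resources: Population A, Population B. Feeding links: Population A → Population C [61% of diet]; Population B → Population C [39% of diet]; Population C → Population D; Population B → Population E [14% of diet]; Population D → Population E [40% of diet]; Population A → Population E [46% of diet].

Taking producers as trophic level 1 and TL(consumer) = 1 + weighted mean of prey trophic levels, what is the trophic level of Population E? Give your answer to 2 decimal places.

Population C: 1 + (0.61×1 + 0.39×1) = 2
Population D: 1 + 2 = 3
Population E: 1 + (0.14×1 + 0.4×3 + 0.46×1) = 2.8

2.80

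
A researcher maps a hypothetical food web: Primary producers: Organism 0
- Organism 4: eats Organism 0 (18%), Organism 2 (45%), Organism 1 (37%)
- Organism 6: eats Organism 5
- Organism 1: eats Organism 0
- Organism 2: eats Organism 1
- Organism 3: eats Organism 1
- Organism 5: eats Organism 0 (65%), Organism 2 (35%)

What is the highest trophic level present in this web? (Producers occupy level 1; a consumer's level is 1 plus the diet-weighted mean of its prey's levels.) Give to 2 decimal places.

3.70

Organism 1: 1 + 1 = 2
Organism 2: 1 + 2 = 3
Organism 3: 1 + 2 = 3
Organism 4: 1 + (0.18×1 + 0.45×3 + 0.37×2) = 3.27
Organism 5: 1 + (0.65×1 + 0.35×3) = 2.7
Organism 6: 1 + 2.7 = 3.7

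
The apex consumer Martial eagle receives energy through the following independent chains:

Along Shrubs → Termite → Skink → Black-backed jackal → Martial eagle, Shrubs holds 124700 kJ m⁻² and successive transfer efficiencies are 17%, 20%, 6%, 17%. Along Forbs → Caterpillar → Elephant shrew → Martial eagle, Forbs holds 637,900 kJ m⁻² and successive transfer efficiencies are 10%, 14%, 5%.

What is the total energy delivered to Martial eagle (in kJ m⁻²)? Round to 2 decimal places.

489.78 kJ m⁻²

Via Shrubs: 124700 × 0.17 × 0.2 × 0.06 × 0.17 = 43.24596 kJ m⁻²
Via Forbs: 637900 × 0.1 × 0.14 × 0.05 = 446.53 kJ m⁻²
Total at Martial eagle: 43.24596 + 446.53 = 489.77596 kJ m⁻²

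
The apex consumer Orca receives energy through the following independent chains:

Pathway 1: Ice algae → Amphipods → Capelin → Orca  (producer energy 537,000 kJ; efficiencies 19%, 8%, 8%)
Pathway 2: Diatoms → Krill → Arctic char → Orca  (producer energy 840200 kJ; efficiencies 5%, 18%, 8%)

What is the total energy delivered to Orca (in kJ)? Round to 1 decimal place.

Pathway 1: 537000 × 0.19 × 0.08 × 0.08 = 652.992 kJ
Pathway 2: 840200 × 0.05 × 0.18 × 0.08 = 604.944 kJ
Total at Orca: 652.992 + 604.944 = 1257.936 kJ

1257.9 kJ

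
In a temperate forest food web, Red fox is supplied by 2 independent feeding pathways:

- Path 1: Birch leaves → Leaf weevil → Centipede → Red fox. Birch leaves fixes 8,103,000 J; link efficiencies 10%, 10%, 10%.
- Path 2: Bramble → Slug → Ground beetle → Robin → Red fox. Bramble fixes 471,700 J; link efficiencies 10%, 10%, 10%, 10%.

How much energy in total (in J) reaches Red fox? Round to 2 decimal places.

Path 1: 8103000 × 0.1 × 0.1 × 0.1 = 8103 J
Path 2: 471700 × 0.1 × 0.1 × 0.1 × 0.1 = 47.17 J
Total at Red fox: 8103 + 47.17 = 8150.17 J

8150.17 J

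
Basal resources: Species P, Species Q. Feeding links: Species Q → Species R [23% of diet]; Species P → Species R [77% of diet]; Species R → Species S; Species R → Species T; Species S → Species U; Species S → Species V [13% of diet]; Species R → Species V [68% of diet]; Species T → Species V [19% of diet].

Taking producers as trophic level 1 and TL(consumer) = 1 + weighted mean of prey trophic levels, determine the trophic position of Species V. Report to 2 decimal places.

Species R: 1 + (0.23×1 + 0.77×1) = 2
Species S: 1 + 2 = 3
Species T: 1 + 2 = 3
Species U: 1 + 3 = 4
Species V: 1 + (0.13×3 + 0.68×2 + 0.19×3) = 3.32

3.32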